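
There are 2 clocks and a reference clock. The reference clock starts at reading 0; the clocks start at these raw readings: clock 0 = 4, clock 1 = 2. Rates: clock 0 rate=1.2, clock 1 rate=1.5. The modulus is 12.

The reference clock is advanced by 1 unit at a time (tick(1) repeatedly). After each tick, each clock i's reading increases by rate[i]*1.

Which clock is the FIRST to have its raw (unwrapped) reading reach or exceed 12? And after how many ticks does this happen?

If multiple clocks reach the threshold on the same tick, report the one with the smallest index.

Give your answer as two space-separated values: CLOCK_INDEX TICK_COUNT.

Answer: 0 7

Derivation:
clock 0: start=4, rate=1.2, needs 12-4 = 8; ticks = ceil(8/1.2) = ceil(6.6667) = 7; reading at tick 7 = 4 + 1.2*7 = 12.4000
clock 1: start=2, rate=1.5, needs 12-2 = 10; ticks = ceil(10/1.5) = ceil(6.6667) = 7; reading at tick 7 = 2 + 1.5*7 = 12.5000
Minimum tick count = 7; winners = [0, 1]; smallest index = 0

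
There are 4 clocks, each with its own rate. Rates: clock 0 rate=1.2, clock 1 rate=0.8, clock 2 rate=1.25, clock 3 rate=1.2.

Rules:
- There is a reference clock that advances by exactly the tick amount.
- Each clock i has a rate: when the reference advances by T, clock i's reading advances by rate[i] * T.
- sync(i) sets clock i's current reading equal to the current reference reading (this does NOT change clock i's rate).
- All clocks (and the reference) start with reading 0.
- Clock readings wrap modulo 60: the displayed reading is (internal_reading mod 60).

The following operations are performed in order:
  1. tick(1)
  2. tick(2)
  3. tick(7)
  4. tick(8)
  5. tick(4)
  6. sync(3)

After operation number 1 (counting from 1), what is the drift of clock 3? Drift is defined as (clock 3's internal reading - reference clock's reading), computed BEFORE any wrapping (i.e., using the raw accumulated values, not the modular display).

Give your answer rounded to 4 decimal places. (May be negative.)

After op 1 tick(1): ref=1.0000 raw=[1.2000 0.8000 1.2500 1.2000]
Drift of clock 3 after op 1: 1.2000 - 1.0000 = 0.2000

Answer: 0.2000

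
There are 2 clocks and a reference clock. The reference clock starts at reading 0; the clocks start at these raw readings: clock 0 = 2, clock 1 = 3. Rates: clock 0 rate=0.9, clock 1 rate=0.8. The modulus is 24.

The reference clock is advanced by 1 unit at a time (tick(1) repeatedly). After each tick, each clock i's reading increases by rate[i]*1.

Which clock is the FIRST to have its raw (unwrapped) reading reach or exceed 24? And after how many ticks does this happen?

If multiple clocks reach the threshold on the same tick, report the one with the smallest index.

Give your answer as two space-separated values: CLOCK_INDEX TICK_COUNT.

clock 0: start=2, rate=0.9, needs 24-2 = 22; ticks = ceil(22/0.9) = ceil(24.4444) = 25; reading at tick 25 = 2 + 0.9*25 = 24.5000
clock 1: start=3, rate=0.8, needs 24-3 = 21; ticks = ceil(21/0.8) = ceil(26.2500) = 27; reading at tick 27 = 3 + 0.8*27 = 24.6000
Minimum tick count = 25; winners = [0]; smallest index = 0

Answer: 0 25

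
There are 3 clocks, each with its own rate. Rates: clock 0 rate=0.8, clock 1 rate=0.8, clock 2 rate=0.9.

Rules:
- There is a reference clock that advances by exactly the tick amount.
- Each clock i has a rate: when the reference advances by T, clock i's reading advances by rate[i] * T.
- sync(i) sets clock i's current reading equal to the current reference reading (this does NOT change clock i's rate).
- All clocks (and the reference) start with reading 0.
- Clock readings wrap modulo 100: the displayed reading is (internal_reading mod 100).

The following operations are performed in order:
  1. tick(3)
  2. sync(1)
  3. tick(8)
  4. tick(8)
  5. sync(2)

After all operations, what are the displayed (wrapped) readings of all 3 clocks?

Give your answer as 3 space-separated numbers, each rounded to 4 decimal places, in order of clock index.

Answer: 15.2000 15.8000 19.0000

Derivation:
After op 1 tick(3): ref=3.0000 raw=[2.4000 2.4000 2.7000]
After op 2 sync(1): ref=3.0000 raw=[2.4000 3.0000 2.7000]
After op 3 tick(8): ref=11.0000 raw=[8.8000 9.4000 9.9000]
After op 4 tick(8): ref=19.0000 raw=[15.2000 15.8000 17.1000]
After op 5 sync(2): ref=19.0000 raw=[15.2000 15.8000 19.0000]
Wrap final raw readings (mod 100): 15.2000 mod 100 = 15.2000; 15.8000 mod 100 = 15.8000; 19.0000 mod 100 = 19.0000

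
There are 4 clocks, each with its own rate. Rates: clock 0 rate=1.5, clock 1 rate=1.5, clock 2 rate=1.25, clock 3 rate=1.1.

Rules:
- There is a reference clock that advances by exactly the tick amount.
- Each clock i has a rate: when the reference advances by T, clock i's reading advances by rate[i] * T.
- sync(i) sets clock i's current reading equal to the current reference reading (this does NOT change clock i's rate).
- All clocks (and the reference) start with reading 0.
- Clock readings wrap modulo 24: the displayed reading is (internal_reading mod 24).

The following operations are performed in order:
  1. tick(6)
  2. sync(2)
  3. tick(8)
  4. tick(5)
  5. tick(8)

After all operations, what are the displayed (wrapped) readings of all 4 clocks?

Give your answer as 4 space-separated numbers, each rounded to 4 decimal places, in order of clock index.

Answer: 16.5000 16.5000 8.2500 5.7000

Derivation:
After op 1 tick(6): ref=6.0000 raw=[9.0000 9.0000 7.5000 6.6000]
After op 2 sync(2): ref=6.0000 raw=[9.0000 9.0000 6.0000 6.6000]
After op 3 tick(8): ref=14.0000 raw=[21.0000 21.0000 16.0000 15.4000]
After op 4 tick(5): ref=19.0000 raw=[28.5000 28.5000 22.2500 20.9000]
After op 5 tick(8): ref=27.0000 raw=[40.5000 40.5000 32.2500 29.7000]
Wrap final raw readings (mod 24): 40.5000 mod 24 = 16.5000; 40.5000 mod 24 = 16.5000; 32.2500 mod 24 = 8.2500; 29.7000 mod 24 = 5.7000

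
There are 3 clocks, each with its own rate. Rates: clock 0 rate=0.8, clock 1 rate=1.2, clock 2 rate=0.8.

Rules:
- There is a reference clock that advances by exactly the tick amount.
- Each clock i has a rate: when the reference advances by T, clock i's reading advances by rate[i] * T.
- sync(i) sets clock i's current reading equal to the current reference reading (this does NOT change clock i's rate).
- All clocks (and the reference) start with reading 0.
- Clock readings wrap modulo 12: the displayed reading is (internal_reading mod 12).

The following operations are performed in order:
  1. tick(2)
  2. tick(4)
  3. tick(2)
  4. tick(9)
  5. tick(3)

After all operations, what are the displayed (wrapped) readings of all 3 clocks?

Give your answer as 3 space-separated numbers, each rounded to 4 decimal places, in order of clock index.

After op 1 tick(2): ref=2.0000 raw=[1.6000 2.4000 1.6000]
After op 2 tick(4): ref=6.0000 raw=[4.8000 7.2000 4.8000]
After op 3 tick(2): ref=8.0000 raw=[6.4000 9.6000 6.4000]
After op 4 tick(9): ref=17.0000 raw=[13.6000 20.4000 13.6000]
After op 5 tick(3): ref=20.0000 raw=[16.0000 24.0000 16.0000]
Wrap final raw readings (mod 12): 16.0000 mod 12 = 4.0000; 24.0000 mod 12 = 0.0000; 16.0000 mod 12 = 4.0000

Answer: 4.0000 0.0000 4.0000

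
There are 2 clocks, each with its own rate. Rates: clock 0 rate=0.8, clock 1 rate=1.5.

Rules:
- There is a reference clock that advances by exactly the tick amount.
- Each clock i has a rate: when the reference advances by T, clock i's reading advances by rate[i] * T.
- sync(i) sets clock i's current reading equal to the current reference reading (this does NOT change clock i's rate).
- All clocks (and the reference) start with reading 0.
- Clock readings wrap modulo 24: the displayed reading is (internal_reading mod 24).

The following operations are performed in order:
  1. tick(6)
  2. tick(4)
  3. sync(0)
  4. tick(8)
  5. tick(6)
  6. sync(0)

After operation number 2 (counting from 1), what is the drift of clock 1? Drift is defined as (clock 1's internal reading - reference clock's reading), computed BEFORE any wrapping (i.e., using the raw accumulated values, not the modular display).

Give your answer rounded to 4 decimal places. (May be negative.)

After op 1 tick(6): ref=6.0000 raw=[4.8000 9.0000]
After op 2 tick(4): ref=10.0000 raw=[8.0000 15.0000]
Drift of clock 1 after op 2: 15.0000 - 10.0000 = 5.0000

Answer: 5.0000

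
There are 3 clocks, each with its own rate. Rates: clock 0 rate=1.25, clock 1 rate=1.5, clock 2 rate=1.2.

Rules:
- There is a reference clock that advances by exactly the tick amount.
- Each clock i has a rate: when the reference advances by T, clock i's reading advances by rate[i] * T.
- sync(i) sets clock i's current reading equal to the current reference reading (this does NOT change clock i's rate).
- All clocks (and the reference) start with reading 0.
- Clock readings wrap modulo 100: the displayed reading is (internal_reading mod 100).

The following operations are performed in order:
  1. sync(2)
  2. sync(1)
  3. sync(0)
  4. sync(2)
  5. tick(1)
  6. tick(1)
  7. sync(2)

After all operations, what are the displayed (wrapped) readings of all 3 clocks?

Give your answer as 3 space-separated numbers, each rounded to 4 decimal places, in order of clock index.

After op 1 sync(2): ref=0.0000 raw=[0.0000 0.0000 0.0000]
After op 2 sync(1): ref=0.0000 raw=[0.0000 0.0000 0.0000]
After op 3 sync(0): ref=0.0000 raw=[0.0000 0.0000 0.0000]
After op 4 sync(2): ref=0.0000 raw=[0.0000 0.0000 0.0000]
After op 5 tick(1): ref=1.0000 raw=[1.2500 1.5000 1.2000]
After op 6 tick(1): ref=2.0000 raw=[2.5000 3.0000 2.4000]
After op 7 sync(2): ref=2.0000 raw=[2.5000 3.0000 2.0000]
Wrap final raw readings (mod 100): 2.5000 mod 100 = 2.5000; 3.0000 mod 100 = 3.0000; 2.0000 mod 100 = 2.0000

Answer: 2.5000 3.0000 2.0000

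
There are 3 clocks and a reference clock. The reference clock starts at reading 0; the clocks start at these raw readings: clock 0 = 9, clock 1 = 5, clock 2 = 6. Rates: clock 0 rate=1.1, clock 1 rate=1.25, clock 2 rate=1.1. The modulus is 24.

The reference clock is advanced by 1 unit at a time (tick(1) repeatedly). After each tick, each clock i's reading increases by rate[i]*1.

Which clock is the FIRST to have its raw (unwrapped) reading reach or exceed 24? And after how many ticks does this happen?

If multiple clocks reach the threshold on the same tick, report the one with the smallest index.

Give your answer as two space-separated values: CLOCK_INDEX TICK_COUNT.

Answer: 0 14

Derivation:
clock 0: start=9, rate=1.1, needs 24-9 = 15; ticks = ceil(15/1.1) = ceil(13.6364) = 14; reading at tick 14 = 9 + 1.1*14 = 24.4000
clock 1: start=5, rate=1.25, needs 24-5 = 19; ticks = ceil(19/1.25) = ceil(15.2000) = 16; reading at tick 16 = 5 + 1.25*16 = 25.0000
clock 2: start=6, rate=1.1, needs 24-6 = 18; ticks = ceil(18/1.1) = ceil(16.3636) = 17; reading at tick 17 = 6 + 1.1*17 = 24.7000
Minimum tick count = 14; winners = [0]; smallest index = 0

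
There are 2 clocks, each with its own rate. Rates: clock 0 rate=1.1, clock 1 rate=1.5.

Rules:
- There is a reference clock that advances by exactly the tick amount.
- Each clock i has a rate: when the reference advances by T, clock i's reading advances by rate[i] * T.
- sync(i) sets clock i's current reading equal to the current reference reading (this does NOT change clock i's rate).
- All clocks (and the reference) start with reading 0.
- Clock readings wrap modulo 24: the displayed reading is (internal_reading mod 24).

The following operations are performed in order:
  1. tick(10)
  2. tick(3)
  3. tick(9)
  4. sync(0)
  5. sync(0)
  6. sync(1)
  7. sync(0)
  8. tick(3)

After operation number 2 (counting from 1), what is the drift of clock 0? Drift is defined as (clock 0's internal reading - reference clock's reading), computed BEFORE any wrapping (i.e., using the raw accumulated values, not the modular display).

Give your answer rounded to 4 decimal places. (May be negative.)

Answer: 1.3000

Derivation:
After op 1 tick(10): ref=10.0000 raw=[11.0000 15.0000]
After op 2 tick(3): ref=13.0000 raw=[14.3000 19.5000]
Drift of clock 0 after op 2: 14.3000 - 13.0000 = 1.3000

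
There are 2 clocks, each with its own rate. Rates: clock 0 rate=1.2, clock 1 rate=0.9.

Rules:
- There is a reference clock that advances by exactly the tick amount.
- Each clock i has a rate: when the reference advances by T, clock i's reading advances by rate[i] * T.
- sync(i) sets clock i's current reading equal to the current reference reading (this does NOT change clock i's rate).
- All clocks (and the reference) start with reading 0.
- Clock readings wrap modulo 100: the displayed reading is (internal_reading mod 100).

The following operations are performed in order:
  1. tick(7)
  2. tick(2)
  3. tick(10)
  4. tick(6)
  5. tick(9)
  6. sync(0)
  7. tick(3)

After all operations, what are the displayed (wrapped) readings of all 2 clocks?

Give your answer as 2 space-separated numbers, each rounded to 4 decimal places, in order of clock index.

After op 1 tick(7): ref=7.0000 raw=[8.4000 6.3000]
After op 2 tick(2): ref=9.0000 raw=[10.8000 8.1000]
After op 3 tick(10): ref=19.0000 raw=[22.8000 17.1000]
After op 4 tick(6): ref=25.0000 raw=[30.0000 22.5000]
After op 5 tick(9): ref=34.0000 raw=[40.8000 30.6000]
After op 6 sync(0): ref=34.0000 raw=[34.0000 30.6000]
After op 7 tick(3): ref=37.0000 raw=[37.6000 33.3000]
Wrap final raw readings (mod 100): 37.6000 mod 100 = 37.6000; 33.3000 mod 100 = 33.3000

Answer: 37.6000 33.3000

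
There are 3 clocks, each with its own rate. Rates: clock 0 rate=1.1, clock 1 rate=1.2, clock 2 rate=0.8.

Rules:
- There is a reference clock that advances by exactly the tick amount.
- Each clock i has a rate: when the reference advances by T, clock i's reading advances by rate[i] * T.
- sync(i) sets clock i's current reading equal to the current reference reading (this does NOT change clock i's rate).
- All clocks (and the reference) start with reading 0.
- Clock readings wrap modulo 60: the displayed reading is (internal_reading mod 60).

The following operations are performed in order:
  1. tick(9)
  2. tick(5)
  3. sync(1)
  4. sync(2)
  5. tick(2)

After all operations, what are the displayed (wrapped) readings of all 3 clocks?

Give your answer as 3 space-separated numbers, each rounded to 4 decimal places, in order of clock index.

Answer: 17.6000 16.4000 15.6000

Derivation:
After op 1 tick(9): ref=9.0000 raw=[9.9000 10.8000 7.2000]
After op 2 tick(5): ref=14.0000 raw=[15.4000 16.8000 11.2000]
After op 3 sync(1): ref=14.0000 raw=[15.4000 14.0000 11.2000]
After op 4 sync(2): ref=14.0000 raw=[15.4000 14.0000 14.0000]
After op 5 tick(2): ref=16.0000 raw=[17.6000 16.4000 15.6000]
Wrap final raw readings (mod 60): 17.6000 mod 60 = 17.6000; 16.4000 mod 60 = 16.4000; 15.6000 mod 60 = 15.6000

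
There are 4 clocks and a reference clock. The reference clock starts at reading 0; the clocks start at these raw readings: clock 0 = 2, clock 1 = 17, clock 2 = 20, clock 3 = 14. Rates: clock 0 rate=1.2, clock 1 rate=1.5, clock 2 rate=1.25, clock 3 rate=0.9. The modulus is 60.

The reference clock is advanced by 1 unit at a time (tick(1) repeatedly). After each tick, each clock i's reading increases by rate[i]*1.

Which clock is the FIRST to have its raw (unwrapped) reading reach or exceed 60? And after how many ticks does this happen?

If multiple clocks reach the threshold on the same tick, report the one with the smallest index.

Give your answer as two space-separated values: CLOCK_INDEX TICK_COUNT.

Answer: 1 29

Derivation:
clock 0: start=2, rate=1.2, needs 60-2 = 58; ticks = ceil(58/1.2) = ceil(48.3333) = 49; reading at tick 49 = 2 + 1.2*49 = 60.8000
clock 1: start=17, rate=1.5, needs 60-17 = 43; ticks = ceil(43/1.5) = ceil(28.6667) = 29; reading at tick 29 = 17 + 1.5*29 = 60.5000
clock 2: start=20, rate=1.25, needs 60-20 = 40; ticks = ceil(40/1.25) = ceil(32.0000) = 32; reading at tick 32 = 20 + 1.25*32 = 60.0000
clock 3: start=14, rate=0.9, needs 60-14 = 46; ticks = ceil(46/0.9) = ceil(51.1111) = 52; reading at tick 52 = 14 + 0.9*52 = 60.8000
Minimum tick count = 29; winners = [1]; smallest index = 1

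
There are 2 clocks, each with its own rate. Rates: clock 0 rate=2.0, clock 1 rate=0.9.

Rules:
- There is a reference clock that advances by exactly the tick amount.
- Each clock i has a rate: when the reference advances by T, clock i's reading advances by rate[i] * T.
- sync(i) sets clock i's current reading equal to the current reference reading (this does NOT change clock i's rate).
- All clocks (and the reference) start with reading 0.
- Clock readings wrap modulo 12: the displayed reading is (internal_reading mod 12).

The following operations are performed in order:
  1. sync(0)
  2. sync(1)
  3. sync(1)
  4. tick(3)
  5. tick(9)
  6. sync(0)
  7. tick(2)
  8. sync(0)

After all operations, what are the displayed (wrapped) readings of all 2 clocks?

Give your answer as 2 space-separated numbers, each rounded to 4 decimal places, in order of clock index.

Answer: 2.0000 0.6000

Derivation:
After op 1 sync(0): ref=0.0000 raw=[0.0000 0.0000]
After op 2 sync(1): ref=0.0000 raw=[0.0000 0.0000]
After op 3 sync(1): ref=0.0000 raw=[0.0000 0.0000]
After op 4 tick(3): ref=3.0000 raw=[6.0000 2.7000]
After op 5 tick(9): ref=12.0000 raw=[24.0000 10.8000]
After op 6 sync(0): ref=12.0000 raw=[12.0000 10.8000]
After op 7 tick(2): ref=14.0000 raw=[16.0000 12.6000]
After op 8 sync(0): ref=14.0000 raw=[14.0000 12.6000]
Wrap final raw readings (mod 12): 14.0000 mod 12 = 2.0000; 12.6000 mod 12 = 0.6000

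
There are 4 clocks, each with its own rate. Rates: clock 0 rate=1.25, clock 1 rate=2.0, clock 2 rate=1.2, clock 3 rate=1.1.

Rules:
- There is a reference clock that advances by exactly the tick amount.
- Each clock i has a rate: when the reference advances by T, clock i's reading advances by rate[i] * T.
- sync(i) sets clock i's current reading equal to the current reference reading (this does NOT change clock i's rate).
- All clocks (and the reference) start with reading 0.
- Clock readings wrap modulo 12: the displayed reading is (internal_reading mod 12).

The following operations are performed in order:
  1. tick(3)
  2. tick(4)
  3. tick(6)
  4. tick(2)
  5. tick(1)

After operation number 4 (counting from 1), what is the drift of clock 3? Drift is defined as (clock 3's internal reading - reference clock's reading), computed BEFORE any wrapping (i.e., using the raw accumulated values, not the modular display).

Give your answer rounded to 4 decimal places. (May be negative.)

Answer: 1.5000

Derivation:
After op 1 tick(3): ref=3.0000 raw=[3.7500 6.0000 3.6000 3.3000]
After op 2 tick(4): ref=7.0000 raw=[8.7500 14.0000 8.4000 7.7000]
After op 3 tick(6): ref=13.0000 raw=[16.2500 26.0000 15.6000 14.3000]
After op 4 tick(2): ref=15.0000 raw=[18.7500 30.0000 18.0000 16.5000]
Drift of clock 3 after op 4: 16.5000 - 15.0000 = 1.5000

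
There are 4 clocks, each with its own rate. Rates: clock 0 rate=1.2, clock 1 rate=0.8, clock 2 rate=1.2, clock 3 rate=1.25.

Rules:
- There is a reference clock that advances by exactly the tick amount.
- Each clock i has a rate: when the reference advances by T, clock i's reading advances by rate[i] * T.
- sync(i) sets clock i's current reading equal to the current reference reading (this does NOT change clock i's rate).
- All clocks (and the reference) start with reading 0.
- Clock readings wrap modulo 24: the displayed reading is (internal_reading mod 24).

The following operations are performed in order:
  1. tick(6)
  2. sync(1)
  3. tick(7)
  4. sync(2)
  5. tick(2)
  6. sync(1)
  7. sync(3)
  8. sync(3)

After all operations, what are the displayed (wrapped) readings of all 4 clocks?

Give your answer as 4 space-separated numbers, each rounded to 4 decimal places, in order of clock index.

After op 1 tick(6): ref=6.0000 raw=[7.2000 4.8000 7.2000 7.5000]
After op 2 sync(1): ref=6.0000 raw=[7.2000 6.0000 7.2000 7.5000]
After op 3 tick(7): ref=13.0000 raw=[15.6000 11.6000 15.6000 16.2500]
After op 4 sync(2): ref=13.0000 raw=[15.6000 11.6000 13.0000 16.2500]
After op 5 tick(2): ref=15.0000 raw=[18.0000 13.2000 15.4000 18.7500]
After op 6 sync(1): ref=15.0000 raw=[18.0000 15.0000 15.4000 18.7500]
After op 7 sync(3): ref=15.0000 raw=[18.0000 15.0000 15.4000 15.0000]
After op 8 sync(3): ref=15.0000 raw=[18.0000 15.0000 15.4000 15.0000]
Wrap final raw readings (mod 24): 18.0000 mod 24 = 18.0000; 15.0000 mod 24 = 15.0000; 15.4000 mod 24 = 15.4000; 15.0000 mod 24 = 15.0000

Answer: 18.0000 15.0000 15.4000 15.0000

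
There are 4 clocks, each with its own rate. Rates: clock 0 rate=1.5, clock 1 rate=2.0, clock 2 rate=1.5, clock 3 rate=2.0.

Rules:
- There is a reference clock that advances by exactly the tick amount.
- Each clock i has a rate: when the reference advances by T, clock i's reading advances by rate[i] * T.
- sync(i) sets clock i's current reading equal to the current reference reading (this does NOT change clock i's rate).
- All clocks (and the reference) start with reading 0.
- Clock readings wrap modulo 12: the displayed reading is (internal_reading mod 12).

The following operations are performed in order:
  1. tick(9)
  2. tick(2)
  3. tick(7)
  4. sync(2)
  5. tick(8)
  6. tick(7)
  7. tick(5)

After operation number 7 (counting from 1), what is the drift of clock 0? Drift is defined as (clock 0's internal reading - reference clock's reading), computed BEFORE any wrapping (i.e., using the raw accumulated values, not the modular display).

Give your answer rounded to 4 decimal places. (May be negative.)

Answer: 19.0000

Derivation:
After op 1 tick(9): ref=9.0000 raw=[13.5000 18.0000 13.5000 18.0000]
After op 2 tick(2): ref=11.0000 raw=[16.5000 22.0000 16.5000 22.0000]
After op 3 tick(7): ref=18.0000 raw=[27.0000 36.0000 27.0000 36.0000]
After op 4 sync(2): ref=18.0000 raw=[27.0000 36.0000 18.0000 36.0000]
After op 5 tick(8): ref=26.0000 raw=[39.0000 52.0000 30.0000 52.0000]
After op 6 tick(7): ref=33.0000 raw=[49.5000 66.0000 40.5000 66.0000]
After op 7 tick(5): ref=38.0000 raw=[57.0000 76.0000 48.0000 76.0000]
Drift of clock 0 after op 7: 57.0000 - 38.0000 = 19.0000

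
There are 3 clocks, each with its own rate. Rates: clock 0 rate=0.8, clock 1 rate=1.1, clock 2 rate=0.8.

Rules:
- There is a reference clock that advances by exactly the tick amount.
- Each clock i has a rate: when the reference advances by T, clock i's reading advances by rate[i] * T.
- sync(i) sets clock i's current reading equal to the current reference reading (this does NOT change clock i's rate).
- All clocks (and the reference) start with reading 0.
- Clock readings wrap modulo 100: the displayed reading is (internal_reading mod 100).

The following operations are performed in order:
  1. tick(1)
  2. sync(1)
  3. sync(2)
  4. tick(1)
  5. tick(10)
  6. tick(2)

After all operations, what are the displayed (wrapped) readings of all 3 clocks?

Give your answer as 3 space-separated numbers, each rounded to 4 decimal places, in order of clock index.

After op 1 tick(1): ref=1.0000 raw=[0.8000 1.1000 0.8000]
After op 2 sync(1): ref=1.0000 raw=[0.8000 1.0000 0.8000]
After op 3 sync(2): ref=1.0000 raw=[0.8000 1.0000 1.0000]
After op 4 tick(1): ref=2.0000 raw=[1.6000 2.1000 1.8000]
After op 5 tick(10): ref=12.0000 raw=[9.6000 13.1000 9.8000]
After op 6 tick(2): ref=14.0000 raw=[11.2000 15.3000 11.4000]
Wrap final raw readings (mod 100): 11.2000 mod 100 = 11.2000; 15.3000 mod 100 = 15.3000; 11.4000 mod 100 = 11.4000

Answer: 11.2000 15.3000 11.4000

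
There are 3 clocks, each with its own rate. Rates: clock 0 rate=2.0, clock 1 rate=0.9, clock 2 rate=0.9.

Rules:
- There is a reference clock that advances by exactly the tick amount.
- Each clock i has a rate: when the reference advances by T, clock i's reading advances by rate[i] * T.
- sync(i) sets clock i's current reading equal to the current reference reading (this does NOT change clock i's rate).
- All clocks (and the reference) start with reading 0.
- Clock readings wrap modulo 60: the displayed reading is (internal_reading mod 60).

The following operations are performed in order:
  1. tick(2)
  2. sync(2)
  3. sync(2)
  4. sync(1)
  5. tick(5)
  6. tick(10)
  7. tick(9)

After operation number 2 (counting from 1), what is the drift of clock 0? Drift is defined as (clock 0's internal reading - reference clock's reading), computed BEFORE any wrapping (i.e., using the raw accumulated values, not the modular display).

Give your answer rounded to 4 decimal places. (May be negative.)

Answer: 2.0000

Derivation:
After op 1 tick(2): ref=2.0000 raw=[4.0000 1.8000 1.8000]
After op 2 sync(2): ref=2.0000 raw=[4.0000 1.8000 2.0000]
Drift of clock 0 after op 2: 4.0000 - 2.0000 = 2.0000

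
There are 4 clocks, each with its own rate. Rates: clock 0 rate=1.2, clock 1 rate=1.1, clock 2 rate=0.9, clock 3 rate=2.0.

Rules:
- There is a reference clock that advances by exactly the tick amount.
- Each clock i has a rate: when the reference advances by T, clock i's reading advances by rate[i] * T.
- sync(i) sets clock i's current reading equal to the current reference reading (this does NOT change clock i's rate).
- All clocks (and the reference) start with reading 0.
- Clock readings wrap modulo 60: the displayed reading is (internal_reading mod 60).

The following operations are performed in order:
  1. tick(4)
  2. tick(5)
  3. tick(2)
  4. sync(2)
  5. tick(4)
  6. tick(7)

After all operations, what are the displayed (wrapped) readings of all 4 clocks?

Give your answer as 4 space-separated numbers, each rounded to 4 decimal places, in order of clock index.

Answer: 26.4000 24.2000 20.9000 44.0000

Derivation:
After op 1 tick(4): ref=4.0000 raw=[4.8000 4.4000 3.6000 8.0000]
After op 2 tick(5): ref=9.0000 raw=[10.8000 9.9000 8.1000 18.0000]
After op 3 tick(2): ref=11.0000 raw=[13.2000 12.1000 9.9000 22.0000]
After op 4 sync(2): ref=11.0000 raw=[13.2000 12.1000 11.0000 22.0000]
After op 5 tick(4): ref=15.0000 raw=[18.0000 16.5000 14.6000 30.0000]
After op 6 tick(7): ref=22.0000 raw=[26.4000 24.2000 20.9000 44.0000]
Wrap final raw readings (mod 60): 26.4000 mod 60 = 26.4000; 24.2000 mod 60 = 24.2000; 20.9000 mod 60 = 20.9000; 44.0000 mod 60 = 44.0000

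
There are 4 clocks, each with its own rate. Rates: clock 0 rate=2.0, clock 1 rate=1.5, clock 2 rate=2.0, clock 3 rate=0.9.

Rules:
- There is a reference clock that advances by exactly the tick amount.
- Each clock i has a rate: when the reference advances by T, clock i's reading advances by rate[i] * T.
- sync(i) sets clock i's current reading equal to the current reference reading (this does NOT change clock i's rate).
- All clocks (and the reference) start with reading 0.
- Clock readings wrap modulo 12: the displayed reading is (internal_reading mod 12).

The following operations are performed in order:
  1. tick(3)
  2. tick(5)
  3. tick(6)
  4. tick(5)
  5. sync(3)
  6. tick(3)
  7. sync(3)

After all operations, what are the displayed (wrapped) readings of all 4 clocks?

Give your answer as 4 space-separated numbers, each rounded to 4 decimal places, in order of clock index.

Answer: 8.0000 9.0000 8.0000 10.0000

Derivation:
After op 1 tick(3): ref=3.0000 raw=[6.0000 4.5000 6.0000 2.7000]
After op 2 tick(5): ref=8.0000 raw=[16.0000 12.0000 16.0000 7.2000]
After op 3 tick(6): ref=14.0000 raw=[28.0000 21.0000 28.0000 12.6000]
After op 4 tick(5): ref=19.0000 raw=[38.0000 28.5000 38.0000 17.1000]
After op 5 sync(3): ref=19.0000 raw=[38.0000 28.5000 38.0000 19.0000]
After op 6 tick(3): ref=22.0000 raw=[44.0000 33.0000 44.0000 21.7000]
After op 7 sync(3): ref=22.0000 raw=[44.0000 33.0000 44.0000 22.0000]
Wrap final raw readings (mod 12): 44.0000 mod 12 = 8.0000; 33.0000 mod 12 = 9.0000; 44.0000 mod 12 = 8.0000; 22.0000 mod 12 = 10.0000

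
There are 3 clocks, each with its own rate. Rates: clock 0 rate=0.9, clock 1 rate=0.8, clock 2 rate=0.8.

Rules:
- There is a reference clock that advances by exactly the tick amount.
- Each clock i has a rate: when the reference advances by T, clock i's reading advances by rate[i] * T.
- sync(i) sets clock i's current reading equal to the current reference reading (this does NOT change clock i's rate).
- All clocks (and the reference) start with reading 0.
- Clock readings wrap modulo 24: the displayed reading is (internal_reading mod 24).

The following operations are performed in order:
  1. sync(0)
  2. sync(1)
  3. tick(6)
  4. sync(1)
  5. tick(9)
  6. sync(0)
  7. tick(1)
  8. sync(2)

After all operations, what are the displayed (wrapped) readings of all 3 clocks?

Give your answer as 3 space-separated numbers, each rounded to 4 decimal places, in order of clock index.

Answer: 15.9000 14.0000 16.0000

Derivation:
After op 1 sync(0): ref=0.0000 raw=[0.0000 0.0000 0.0000]
After op 2 sync(1): ref=0.0000 raw=[0.0000 0.0000 0.0000]
After op 3 tick(6): ref=6.0000 raw=[5.4000 4.8000 4.8000]
After op 4 sync(1): ref=6.0000 raw=[5.4000 6.0000 4.8000]
After op 5 tick(9): ref=15.0000 raw=[13.5000 13.2000 12.0000]
After op 6 sync(0): ref=15.0000 raw=[15.0000 13.2000 12.0000]
After op 7 tick(1): ref=16.0000 raw=[15.9000 14.0000 12.8000]
After op 8 sync(2): ref=16.0000 raw=[15.9000 14.0000 16.0000]
Wrap final raw readings (mod 24): 15.9000 mod 24 = 15.9000; 14.0000 mod 24 = 14.0000; 16.0000 mod 24 = 16.0000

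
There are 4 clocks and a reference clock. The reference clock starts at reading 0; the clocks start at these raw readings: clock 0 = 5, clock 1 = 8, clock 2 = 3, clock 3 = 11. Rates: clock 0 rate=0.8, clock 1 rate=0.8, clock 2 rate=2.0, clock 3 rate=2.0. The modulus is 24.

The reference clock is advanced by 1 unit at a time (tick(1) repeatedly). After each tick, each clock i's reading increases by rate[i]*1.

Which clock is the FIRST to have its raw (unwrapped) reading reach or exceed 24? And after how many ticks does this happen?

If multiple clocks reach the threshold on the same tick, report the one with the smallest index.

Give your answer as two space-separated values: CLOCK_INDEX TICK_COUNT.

Answer: 3 7

Derivation:
clock 0: start=5, rate=0.8, needs 24-5 = 19; ticks = ceil(19/0.8) = ceil(23.7500) = 24; reading at tick 24 = 5 + 0.8*24 = 24.2000
clock 1: start=8, rate=0.8, needs 24-8 = 16; ticks = ceil(16/0.8) = ceil(20.0000) = 20; reading at tick 20 = 8 + 0.8*20 = 24.0000
clock 2: start=3, rate=2.0, needs 24-3 = 21; ticks = ceil(21/2.0) = ceil(10.5000) = 11; reading at tick 11 = 3 + 2.0*11 = 25.0000
clock 3: start=11, rate=2.0, needs 24-11 = 13; ticks = ceil(13/2.0) = ceil(6.5000) = 7; reading at tick 7 = 11 + 2.0*7 = 25.0000
Minimum tick count = 7; winners = [3]; smallest index = 3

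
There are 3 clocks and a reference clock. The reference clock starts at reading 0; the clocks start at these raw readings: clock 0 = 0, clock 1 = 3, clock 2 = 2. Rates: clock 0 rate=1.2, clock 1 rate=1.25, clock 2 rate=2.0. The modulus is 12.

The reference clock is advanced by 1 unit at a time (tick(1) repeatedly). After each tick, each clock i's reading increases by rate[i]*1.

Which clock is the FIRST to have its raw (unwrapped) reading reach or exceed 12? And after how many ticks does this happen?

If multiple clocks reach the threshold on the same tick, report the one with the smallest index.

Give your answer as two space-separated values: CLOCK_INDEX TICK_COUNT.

Answer: 2 5

Derivation:
clock 0: start=0, rate=1.2, needs 12-0 = 12; ticks = ceil(12/1.2) = ceil(10.0000) = 10; reading at tick 10 = 0 + 1.2*10 = 12.0000
clock 1: start=3, rate=1.25, needs 12-3 = 9; ticks = ceil(9/1.25) = ceil(7.2000) = 8; reading at tick 8 = 3 + 1.25*8 = 13.0000
clock 2: start=2, rate=2.0, needs 12-2 = 10; ticks = ceil(10/2.0) = ceil(5.0000) = 5; reading at tick 5 = 2 + 2.0*5 = 12.0000
Minimum tick count = 5; winners = [2]; smallest index = 2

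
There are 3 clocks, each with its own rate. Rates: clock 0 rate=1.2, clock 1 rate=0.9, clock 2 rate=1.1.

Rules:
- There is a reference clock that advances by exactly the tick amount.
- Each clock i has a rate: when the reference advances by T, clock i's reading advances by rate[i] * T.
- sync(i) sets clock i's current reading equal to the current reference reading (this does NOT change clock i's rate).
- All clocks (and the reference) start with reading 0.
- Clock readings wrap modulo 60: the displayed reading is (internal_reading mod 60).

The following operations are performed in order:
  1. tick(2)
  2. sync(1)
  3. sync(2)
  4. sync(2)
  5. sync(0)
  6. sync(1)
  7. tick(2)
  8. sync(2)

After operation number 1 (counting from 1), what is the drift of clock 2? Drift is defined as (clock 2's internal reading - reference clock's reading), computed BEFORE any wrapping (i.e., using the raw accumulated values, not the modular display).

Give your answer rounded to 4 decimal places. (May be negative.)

After op 1 tick(2): ref=2.0000 raw=[2.4000 1.8000 2.2000]
Drift of clock 2 after op 1: 2.2000 - 2.0000 = 0.2000

Answer: 0.2000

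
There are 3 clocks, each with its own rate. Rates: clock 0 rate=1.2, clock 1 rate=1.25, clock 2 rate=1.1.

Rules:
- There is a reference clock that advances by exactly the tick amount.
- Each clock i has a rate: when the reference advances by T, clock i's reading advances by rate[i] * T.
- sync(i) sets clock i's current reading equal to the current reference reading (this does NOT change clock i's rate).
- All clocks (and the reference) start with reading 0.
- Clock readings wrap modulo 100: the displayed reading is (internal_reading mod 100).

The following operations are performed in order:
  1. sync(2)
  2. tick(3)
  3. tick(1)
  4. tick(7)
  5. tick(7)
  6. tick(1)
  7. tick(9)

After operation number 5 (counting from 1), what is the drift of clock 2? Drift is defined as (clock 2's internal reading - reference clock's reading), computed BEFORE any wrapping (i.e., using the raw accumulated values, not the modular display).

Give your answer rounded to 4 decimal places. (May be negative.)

Answer: 1.8000

Derivation:
After op 1 sync(2): ref=0.0000 raw=[0.0000 0.0000 0.0000]
After op 2 tick(3): ref=3.0000 raw=[3.6000 3.7500 3.3000]
After op 3 tick(1): ref=4.0000 raw=[4.8000 5.0000 4.4000]
After op 4 tick(7): ref=11.0000 raw=[13.2000 13.7500 12.1000]
After op 5 tick(7): ref=18.0000 raw=[21.6000 22.5000 19.8000]
Drift of clock 2 after op 5: 19.8000 - 18.0000 = 1.8000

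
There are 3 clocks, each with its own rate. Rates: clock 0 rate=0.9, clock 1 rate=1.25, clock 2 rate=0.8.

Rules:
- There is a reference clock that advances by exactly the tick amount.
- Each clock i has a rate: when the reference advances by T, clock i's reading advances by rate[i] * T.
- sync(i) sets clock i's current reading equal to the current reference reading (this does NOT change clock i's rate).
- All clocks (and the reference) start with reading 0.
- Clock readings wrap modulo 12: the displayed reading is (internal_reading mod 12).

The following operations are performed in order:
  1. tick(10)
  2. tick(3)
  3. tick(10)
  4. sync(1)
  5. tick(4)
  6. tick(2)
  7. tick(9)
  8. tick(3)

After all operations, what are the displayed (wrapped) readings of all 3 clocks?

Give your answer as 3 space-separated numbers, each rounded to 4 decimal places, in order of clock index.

After op 1 tick(10): ref=10.0000 raw=[9.0000 12.5000 8.0000]
After op 2 tick(3): ref=13.0000 raw=[11.7000 16.2500 10.4000]
After op 3 tick(10): ref=23.0000 raw=[20.7000 28.7500 18.4000]
After op 4 sync(1): ref=23.0000 raw=[20.7000 23.0000 18.4000]
After op 5 tick(4): ref=27.0000 raw=[24.3000 28.0000 21.6000]
After op 6 tick(2): ref=29.0000 raw=[26.1000 30.5000 23.2000]
After op 7 tick(9): ref=38.0000 raw=[34.2000 41.7500 30.4000]
After op 8 tick(3): ref=41.0000 raw=[36.9000 45.5000 32.8000]
Wrap final raw readings (mod 12): 36.9000 mod 12 = 0.9000; 45.5000 mod 12 = 9.5000; 32.8000 mod 12 = 8.8000

Answer: 0.9000 9.5000 8.8000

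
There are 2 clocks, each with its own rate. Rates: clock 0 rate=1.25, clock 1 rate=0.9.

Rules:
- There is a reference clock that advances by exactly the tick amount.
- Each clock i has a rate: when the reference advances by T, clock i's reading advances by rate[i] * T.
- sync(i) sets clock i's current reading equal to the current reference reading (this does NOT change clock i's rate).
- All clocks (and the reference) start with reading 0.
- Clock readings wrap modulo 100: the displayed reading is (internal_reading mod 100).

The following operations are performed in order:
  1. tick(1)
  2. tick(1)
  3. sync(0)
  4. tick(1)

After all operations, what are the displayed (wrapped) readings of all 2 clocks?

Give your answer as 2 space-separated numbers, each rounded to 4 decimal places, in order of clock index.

Answer: 3.2500 2.7000

Derivation:
After op 1 tick(1): ref=1.0000 raw=[1.2500 0.9000]
After op 2 tick(1): ref=2.0000 raw=[2.5000 1.8000]
After op 3 sync(0): ref=2.0000 raw=[2.0000 1.8000]
After op 4 tick(1): ref=3.0000 raw=[3.2500 2.7000]
Wrap final raw readings (mod 100): 3.2500 mod 100 = 3.2500; 2.7000 mod 100 = 2.7000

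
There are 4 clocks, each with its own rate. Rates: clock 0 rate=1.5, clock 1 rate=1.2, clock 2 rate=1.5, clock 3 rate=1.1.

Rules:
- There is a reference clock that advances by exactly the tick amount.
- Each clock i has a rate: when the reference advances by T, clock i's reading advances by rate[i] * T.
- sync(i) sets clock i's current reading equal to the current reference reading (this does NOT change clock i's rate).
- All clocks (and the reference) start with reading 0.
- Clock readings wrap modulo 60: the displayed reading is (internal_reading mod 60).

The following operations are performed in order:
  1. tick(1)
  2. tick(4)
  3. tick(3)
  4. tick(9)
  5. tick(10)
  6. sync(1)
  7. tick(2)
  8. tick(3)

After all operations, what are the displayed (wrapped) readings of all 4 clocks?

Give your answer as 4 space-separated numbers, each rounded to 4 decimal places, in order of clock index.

After op 1 tick(1): ref=1.0000 raw=[1.5000 1.2000 1.5000 1.1000]
After op 2 tick(4): ref=5.0000 raw=[7.5000 6.0000 7.5000 5.5000]
After op 3 tick(3): ref=8.0000 raw=[12.0000 9.6000 12.0000 8.8000]
After op 4 tick(9): ref=17.0000 raw=[25.5000 20.4000 25.5000 18.7000]
After op 5 tick(10): ref=27.0000 raw=[40.5000 32.4000 40.5000 29.7000]
After op 6 sync(1): ref=27.0000 raw=[40.5000 27.0000 40.5000 29.7000]
After op 7 tick(2): ref=29.0000 raw=[43.5000 29.4000 43.5000 31.9000]
After op 8 tick(3): ref=32.0000 raw=[48.0000 33.0000 48.0000 35.2000]
Wrap final raw readings (mod 60): 48.0000 mod 60 = 48.0000; 33.0000 mod 60 = 33.0000; 48.0000 mod 60 = 48.0000; 35.2000 mod 60 = 35.2000

Answer: 48.0000 33.0000 48.0000 35.2000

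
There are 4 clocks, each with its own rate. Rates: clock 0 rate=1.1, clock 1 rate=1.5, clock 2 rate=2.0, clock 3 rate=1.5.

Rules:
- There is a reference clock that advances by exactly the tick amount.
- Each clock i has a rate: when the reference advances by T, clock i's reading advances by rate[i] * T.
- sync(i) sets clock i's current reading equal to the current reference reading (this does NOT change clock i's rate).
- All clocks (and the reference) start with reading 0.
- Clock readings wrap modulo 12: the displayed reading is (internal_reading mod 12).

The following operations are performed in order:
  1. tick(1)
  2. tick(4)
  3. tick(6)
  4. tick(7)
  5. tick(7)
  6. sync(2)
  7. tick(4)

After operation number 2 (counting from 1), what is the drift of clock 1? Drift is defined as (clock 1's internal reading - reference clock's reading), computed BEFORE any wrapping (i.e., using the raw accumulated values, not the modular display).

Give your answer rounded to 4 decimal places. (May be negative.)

After op 1 tick(1): ref=1.0000 raw=[1.1000 1.5000 2.0000 1.5000]
After op 2 tick(4): ref=5.0000 raw=[5.5000 7.5000 10.0000 7.5000]
Drift of clock 1 after op 2: 7.5000 - 5.0000 = 2.5000

Answer: 2.5000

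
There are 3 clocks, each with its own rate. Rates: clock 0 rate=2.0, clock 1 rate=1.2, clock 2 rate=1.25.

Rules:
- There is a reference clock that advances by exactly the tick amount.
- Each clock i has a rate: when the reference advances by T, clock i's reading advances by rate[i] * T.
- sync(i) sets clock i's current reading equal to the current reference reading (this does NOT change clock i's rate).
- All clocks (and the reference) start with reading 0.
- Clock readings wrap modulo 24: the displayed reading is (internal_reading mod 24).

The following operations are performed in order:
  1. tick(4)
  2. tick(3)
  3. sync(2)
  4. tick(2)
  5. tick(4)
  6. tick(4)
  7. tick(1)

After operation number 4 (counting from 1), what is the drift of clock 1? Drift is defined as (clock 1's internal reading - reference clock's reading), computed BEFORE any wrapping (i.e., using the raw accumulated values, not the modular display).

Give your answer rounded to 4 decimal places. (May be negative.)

After op 1 tick(4): ref=4.0000 raw=[8.0000 4.8000 5.0000]
After op 2 tick(3): ref=7.0000 raw=[14.0000 8.4000 8.7500]
After op 3 sync(2): ref=7.0000 raw=[14.0000 8.4000 7.0000]
After op 4 tick(2): ref=9.0000 raw=[18.0000 10.8000 9.5000]
Drift of clock 1 after op 4: 10.8000 - 9.0000 = 1.8000

Answer: 1.8000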